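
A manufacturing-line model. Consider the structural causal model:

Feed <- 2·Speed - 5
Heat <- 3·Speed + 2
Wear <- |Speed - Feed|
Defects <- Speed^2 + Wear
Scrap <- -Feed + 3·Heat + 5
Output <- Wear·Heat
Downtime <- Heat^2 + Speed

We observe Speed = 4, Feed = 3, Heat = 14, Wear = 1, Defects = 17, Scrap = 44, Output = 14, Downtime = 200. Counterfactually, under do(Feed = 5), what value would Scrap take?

42

Under do(Feed=5), the mechanism Feed <- 2·Speed - 5 is discarded; Feed is fixed at 5.
Heat = 3·Speed + 2  [with Speed=4]  = 14
Scrap = -Feed + 3·Heat + 5  [with Feed=5, Heat=14]  = 42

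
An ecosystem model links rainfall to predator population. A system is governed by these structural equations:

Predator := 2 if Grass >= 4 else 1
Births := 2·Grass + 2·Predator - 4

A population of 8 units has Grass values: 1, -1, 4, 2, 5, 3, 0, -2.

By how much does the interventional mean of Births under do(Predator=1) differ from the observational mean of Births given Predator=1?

2

Under do(Predator=1), Predator's equation is replaced by Predator=1 for every unit. Per-unit Births: 0, -4, 6, 2, 8, 4, -2, -6. Mean = 1.
Observing Predator=1 restricts to units where Predator's equation naturally yields 1: Grass ∈ {1, -1, 2, 3, 0, -2}. In that subpopulation Births = 0, -4, 2, 4, -2, -6, mean -1.
Difference = 1 − (-1) = 2.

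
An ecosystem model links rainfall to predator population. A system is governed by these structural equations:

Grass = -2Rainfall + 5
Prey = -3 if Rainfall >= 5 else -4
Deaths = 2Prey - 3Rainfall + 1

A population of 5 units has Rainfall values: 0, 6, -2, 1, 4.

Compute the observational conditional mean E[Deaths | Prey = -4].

E[Deaths|Prey=-4] averages over only the 4 units with Prey=-4 (Rainfall = 0, -2, 1, 4): Deaths = -7, -1, -10, -19, mean -9.25.

-9.25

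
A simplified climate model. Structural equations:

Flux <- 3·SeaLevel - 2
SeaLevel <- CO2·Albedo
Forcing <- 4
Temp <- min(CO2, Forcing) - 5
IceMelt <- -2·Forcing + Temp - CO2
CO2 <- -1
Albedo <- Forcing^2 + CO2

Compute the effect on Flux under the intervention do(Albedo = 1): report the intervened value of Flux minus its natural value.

Under do(Albedo=1), the mechanism Albedo <- Forcing^2 + CO2 is discarded; Albedo is fixed at 1.
SeaLevel = CO2·Albedo  [with CO2=-1, Albedo=1]  = -1
Flux = 3·SeaLevel - 2  [with SeaLevel=-1]  = -5
Without intervention: Albedo = Forcing^2 + CO2  [with Forcing=4, CO2=-1]  = 15; SeaLevel = CO2·Albedo  [with CO2=-1, Albedo=15]  = -15; Flux = 3·SeaLevel - 2  [with SeaLevel=-15]  = -47.
Change = -5 − (-47) = 42.

42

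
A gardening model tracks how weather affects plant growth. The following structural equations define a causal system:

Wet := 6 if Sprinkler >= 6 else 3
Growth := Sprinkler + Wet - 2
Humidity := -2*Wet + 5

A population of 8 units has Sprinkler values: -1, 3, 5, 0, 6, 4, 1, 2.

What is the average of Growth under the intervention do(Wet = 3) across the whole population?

3.5

Every unit gets Wet=3 under the intervention. Growth values become 0, 4, 6, 1, 7, 5, 2, 3; E[Growth|do(Wet=3)] = 3.5.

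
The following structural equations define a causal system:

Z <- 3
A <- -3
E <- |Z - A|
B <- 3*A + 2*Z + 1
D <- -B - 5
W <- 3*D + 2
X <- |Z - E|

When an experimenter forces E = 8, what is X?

The intervention breaks the incoming arrows to E: E <- |Z - A| no longer applies, and E = 8.
X = |Z - E|  [with Z=3, E=8]  = 5

5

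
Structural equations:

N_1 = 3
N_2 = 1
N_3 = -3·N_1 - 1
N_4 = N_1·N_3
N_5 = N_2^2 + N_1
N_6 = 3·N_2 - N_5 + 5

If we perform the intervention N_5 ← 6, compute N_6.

The intervention breaks the incoming arrows to N_5: N_5 = N_2^2 + N_1 no longer applies, and N_5 = 6.
N_6 = 3·N_2 - N_5 + 5  [with N_2=1, N_5=6]  = 2

2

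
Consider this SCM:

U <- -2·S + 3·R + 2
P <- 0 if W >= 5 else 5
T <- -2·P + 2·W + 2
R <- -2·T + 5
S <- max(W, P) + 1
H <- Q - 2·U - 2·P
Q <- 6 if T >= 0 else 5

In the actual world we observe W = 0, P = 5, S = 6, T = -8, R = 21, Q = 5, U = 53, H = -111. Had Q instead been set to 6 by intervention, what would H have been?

-110

Intervening sets Q = 6 and removes its equation (Q <- 6 if T >= 0 else 5).
P = 0 if W >= 5 else 5  [with W=0]  = 5
S = max(W, P) + 1  [with W=0, P=5]  = 6
T = -2·P + 2·W + 2  [with P=5, W=0]  = -8
R = -2·T + 5  [with T=-8]  = 21
U = -2·S + 3·R + 2  [with S=6, R=21]  = 53
H = Q - 2·U - 2·P  [with Q=6, U=53, P=5]  = -110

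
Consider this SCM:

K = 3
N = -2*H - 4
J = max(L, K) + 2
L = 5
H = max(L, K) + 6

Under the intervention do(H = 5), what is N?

-14

Intervening sets H = 5 and removes its equation (H = max(L, K) + 6).
N = -2*H - 4  [with H=5]  = -14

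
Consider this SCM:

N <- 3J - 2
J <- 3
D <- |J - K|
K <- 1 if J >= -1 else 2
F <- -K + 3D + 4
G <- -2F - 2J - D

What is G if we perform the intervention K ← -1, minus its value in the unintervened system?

Under do(K=-1), the mechanism K <- 1 if J >= -1 else 2 is discarded; K is fixed at -1.
D = |J - K|  [with J=3, K=-1]  = 4
F = -K + 3D + 4  [with K=-1, D=4]  = 17
G = -2F - 2J - D  [with F=17, J=3, D=4]  = -44
Without intervention: K = 1 if J >= -1 else 2  [with J=3]  = 1; D = |J - K|  [with J=3, K=1]  = 2; F = -K + 3D + 4  [with K=1, D=2]  = 9; G = -2F - 2J - D  [with F=9, J=3, D=2]  = -26.
Change = -44 − (-26) = -18.

-18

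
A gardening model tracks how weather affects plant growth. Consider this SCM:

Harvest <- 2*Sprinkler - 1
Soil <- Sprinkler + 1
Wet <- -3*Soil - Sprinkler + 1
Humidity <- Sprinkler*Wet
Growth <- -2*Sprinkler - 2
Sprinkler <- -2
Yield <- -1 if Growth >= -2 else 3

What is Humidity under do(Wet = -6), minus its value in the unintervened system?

do(Wet=-6) replaces the equation Wet <- -3*Soil - Sprinkler + 1 with the constant Wet = -6.
Humidity = Sprinkler*Wet  [with Sprinkler=-2, Wet=-6]  = 12
Without intervention: Soil = Sprinkler + 1  [with Sprinkler=-2]  = -1; Wet = -3*Soil - Sprinkler + 1  [with Soil=-1, Sprinkler=-2]  = 6; Humidity = Sprinkler*Wet  [with Sprinkler=-2, Wet=6]  = -12.
Change = 12 − (-12) = 24.

24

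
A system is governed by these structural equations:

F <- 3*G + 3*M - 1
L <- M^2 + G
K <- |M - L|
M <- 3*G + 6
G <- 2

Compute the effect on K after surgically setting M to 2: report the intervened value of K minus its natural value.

do(M=2) replaces the equation M <- 3*G + 6 with the constant M = 2.
L = M^2 + G  [with M=2, G=2]  = 6
K = |M - L|  [with M=2, L=6]  = 4
Without intervention: M = 3*G + 6  [with G=2]  = 12; L = M^2 + G  [with M=12, G=2]  = 146; K = |M - L|  [with M=12, L=146]  = 134.
Change = 4 − 134 = -130.

-130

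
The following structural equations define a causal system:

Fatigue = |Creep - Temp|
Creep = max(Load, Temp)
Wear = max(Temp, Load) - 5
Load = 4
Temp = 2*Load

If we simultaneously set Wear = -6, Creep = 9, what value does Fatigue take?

1

The joint intervention fixes Wear = -6, Creep = 9, removing each variable's own equation.
Temp = 2*Load  [with Load=4]  = 8
Fatigue = |Creep - Temp|  [with Creep=9, Temp=8]  = 1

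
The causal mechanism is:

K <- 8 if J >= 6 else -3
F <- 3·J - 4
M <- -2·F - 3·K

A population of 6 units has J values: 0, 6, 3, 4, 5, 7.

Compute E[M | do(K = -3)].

-8

Under do(K=-3), K's equation is replaced by K=-3 for every unit. Per-unit M: 17, -19, -1, -7, -13, -25. Mean = -8.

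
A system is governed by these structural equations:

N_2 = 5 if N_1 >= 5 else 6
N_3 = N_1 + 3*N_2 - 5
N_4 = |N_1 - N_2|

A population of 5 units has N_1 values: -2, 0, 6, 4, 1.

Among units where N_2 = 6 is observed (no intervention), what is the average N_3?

Observing N_2=6 restricts to units where N_2's equation naturally yields 6: N_1 ∈ {-2, 0, 4, 1}. In that subpopulation N_3 = 11, 13, 17, 14, mean 13.75.

13.75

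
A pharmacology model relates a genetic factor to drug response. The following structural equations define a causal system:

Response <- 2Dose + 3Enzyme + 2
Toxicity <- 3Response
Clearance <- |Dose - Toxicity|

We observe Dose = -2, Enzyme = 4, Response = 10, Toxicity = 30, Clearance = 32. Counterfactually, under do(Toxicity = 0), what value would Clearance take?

2

Intervening sets Toxicity = 0 and removes its equation (Toxicity <- 3Response).
Clearance = |Dose - Toxicity|  [with Dose=-2, Toxicity=0]  = 2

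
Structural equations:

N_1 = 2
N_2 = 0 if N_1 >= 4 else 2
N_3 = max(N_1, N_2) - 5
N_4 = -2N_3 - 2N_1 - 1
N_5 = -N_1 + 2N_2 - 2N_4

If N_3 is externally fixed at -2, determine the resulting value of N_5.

do(N_3=-2) replaces the equation N_3 = max(N_1, N_2) - 5 with the constant N_3 = -2.
N_2 = 0 if N_1 >= 4 else 2  [with N_1=2]  = 2
N_4 = -2N_3 - 2N_1 - 1  [with N_3=-2, N_1=2]  = -1
N_5 = -N_1 + 2N_2 - 2N_4  [with N_1=2, N_2=2, N_4=-1]  = 4

4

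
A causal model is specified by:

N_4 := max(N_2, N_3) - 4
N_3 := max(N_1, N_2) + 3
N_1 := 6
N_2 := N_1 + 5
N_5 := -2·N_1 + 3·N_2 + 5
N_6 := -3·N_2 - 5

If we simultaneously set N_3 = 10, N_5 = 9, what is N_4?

The joint intervention fixes N_3 = 10, N_5 = 9, removing each variable's own equation.
N_2 = N_1 + 5  [with N_1=6]  = 11
N_4 = max(N_2, N_3) - 4  [with N_2=11, N_3=10]  = 7

7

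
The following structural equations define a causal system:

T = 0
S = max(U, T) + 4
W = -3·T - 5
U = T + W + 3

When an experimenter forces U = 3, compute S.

The intervention breaks the incoming arrows to U: U = T + W + 3 no longer applies, and U = 3.
S = max(U, T) + 4  [with U=3, T=0]  = 7

7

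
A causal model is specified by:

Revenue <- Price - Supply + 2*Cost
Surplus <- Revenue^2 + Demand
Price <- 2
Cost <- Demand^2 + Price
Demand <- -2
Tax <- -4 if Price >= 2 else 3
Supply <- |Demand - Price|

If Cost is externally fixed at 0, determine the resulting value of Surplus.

2

The intervention breaks the incoming arrows to Cost: Cost <- Demand^2 + Price no longer applies, and Cost = 0.
Supply = |Demand - Price|  [with Demand=-2, Price=2]  = 4
Revenue = Price - Supply + 2*Cost  [with Price=2, Supply=4, Cost=0]  = -2
Surplus = Revenue^2 + Demand  [with Revenue=-2, Demand=-2]  = 2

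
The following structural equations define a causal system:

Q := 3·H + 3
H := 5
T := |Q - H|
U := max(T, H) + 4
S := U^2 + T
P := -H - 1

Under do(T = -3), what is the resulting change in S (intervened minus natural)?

-224

The intervention breaks the incoming arrows to T: T := |Q - H| no longer applies, and T = -3.
U = max(T, H) + 4  [with T=-3, H=5]  = 9
S = U^2 + T  [with U=9, T=-3]  = 78
Without intervention: Q = 3·H + 3  [with H=5]  = 18; T = |Q - H|  [with Q=18, H=5]  = 13; U = max(T, H) + 4  [with T=13, H=5]  = 17; S = U^2 + T  [with U=17, T=13]  = 302.
Change = 78 − 302 = -224.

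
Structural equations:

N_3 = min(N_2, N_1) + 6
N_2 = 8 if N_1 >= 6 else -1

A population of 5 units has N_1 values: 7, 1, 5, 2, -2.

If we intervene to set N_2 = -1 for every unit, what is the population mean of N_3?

do(N_2=-1) breaks N_2's dependence on N_1. With N_2=-1 fixed, N_3 across the units is 5, 5, 5, 5, 4, mean 4.8.

4.8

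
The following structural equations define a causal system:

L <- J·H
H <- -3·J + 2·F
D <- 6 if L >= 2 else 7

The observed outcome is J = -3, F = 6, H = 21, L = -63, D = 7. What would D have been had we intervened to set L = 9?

Intervening sets L = 9 and removes its equation (L <- J·H).
D = 6 if L >= 2 else 7  [with L=9]  = 6

6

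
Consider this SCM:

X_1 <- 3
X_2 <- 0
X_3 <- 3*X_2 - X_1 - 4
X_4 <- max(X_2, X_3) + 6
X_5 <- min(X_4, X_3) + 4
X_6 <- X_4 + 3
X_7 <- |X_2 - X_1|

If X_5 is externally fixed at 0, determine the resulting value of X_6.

The intervention breaks the incoming arrows to X_5: X_5 <- min(X_4, X_3) + 4 no longer applies, and X_5 = 0.
Since X_6 is not a descendant of the intervened variable, it is unaffected.
X_3 = 3*X_2 - X_1 - 4  [with X_2=0, X_1=3]  = -7
X_4 = max(X_2, X_3) + 6  [with X_2=0, X_3=-7]  = 6
X_6 = X_4 + 3  [with X_4=6]  = 9

9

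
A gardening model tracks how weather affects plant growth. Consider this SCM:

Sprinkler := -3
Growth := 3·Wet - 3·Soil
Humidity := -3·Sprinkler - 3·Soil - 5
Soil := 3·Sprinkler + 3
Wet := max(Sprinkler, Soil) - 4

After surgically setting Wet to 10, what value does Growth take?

The intervention breaks the incoming arrows to Wet: Wet := max(Sprinkler, Soil) - 4 no longer applies, and Wet = 10.
Soil = 3·Sprinkler + 3  [with Sprinkler=-3]  = -6
Growth = 3·Wet - 3·Soil  [with Wet=10, Soil=-6]  = 48

48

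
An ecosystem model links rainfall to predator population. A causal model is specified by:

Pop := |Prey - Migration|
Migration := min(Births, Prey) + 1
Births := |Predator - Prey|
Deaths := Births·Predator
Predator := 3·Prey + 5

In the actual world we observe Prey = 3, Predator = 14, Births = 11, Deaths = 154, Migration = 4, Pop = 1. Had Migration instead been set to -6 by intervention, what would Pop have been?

9

The intervention breaks the incoming arrows to Migration: Migration := min(Births, Prey) + 1 no longer applies, and Migration = -6.
Pop = |Prey - Migration|  [with Prey=3, Migration=-6]  = 9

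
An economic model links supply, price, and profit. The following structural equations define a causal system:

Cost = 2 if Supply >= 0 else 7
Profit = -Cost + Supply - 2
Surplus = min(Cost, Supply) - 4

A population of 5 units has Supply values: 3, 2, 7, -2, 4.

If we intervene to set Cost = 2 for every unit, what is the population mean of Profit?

Every unit gets Cost=2 under the intervention. Profit values become -1, -2, 3, -6, 0; E[Profit|do(Cost=2)] = -1.2.

-1.2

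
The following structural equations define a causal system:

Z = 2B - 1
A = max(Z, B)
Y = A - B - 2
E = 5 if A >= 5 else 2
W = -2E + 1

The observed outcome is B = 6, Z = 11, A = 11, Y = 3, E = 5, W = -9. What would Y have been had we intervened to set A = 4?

The intervention breaks the incoming arrows to A: A = max(Z, B) no longer applies, and A = 4.
Y = A - B - 2  [with A=4, B=6]  = -4

-4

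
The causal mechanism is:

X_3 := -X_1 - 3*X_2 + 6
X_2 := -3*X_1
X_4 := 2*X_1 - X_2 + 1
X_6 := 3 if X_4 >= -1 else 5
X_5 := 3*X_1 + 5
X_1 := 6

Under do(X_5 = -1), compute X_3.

do(X_5=-1) replaces the equation X_5 := 3*X_1 + 5 with the constant X_5 = -1.
X_3 is not downstream of the intervention, so its value is determined by the original equations.
X_2 = -3*X_1  [with X_1=6]  = -18
X_3 = -X_1 - 3*X_2 + 6  [with X_1=6, X_2=-18]  = 54

54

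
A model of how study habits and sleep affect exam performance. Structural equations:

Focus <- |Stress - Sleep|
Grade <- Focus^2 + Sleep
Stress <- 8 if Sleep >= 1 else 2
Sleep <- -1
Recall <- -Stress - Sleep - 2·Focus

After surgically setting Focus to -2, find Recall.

The intervention breaks the incoming arrows to Focus: Focus <- |Stress - Sleep| no longer applies, and Focus = -2.
Stress = 8 if Sleep >= 1 else 2  [with Sleep=-1]  = 2
Recall = -Stress - Sleep - 2·Focus  [with Stress=2, Sleep=-1, Focus=-2]  = 3

3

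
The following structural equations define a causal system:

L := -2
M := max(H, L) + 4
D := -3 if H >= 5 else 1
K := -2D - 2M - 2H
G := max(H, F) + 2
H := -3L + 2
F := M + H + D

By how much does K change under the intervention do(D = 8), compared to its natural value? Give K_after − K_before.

-22

Intervening sets D = 8 and removes its equation (D := -3 if H >= 5 else 1).
H = -3L + 2  [with L=-2]  = 8
M = max(H, L) + 4  [with H=8, L=-2]  = 12
K = -2D - 2M - 2H  [with D=8, M=12, H=8]  = -56
Without intervention: H = -3L + 2  [with L=-2]  = 8; M = max(H, L) + 4  [with H=8, L=-2]  = 12; D = -3 if H >= 5 else 1  [with H=8]  = -3; K = -2D - 2M - 2H  [with D=-3, M=12, H=8]  = -34.
Change = -56 − (-34) = -22.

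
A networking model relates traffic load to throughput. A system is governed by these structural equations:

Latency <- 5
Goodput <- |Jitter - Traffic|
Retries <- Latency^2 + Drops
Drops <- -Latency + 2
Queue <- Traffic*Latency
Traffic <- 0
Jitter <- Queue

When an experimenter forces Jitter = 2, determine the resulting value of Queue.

do(Jitter=2) replaces the equation Jitter <- Queue with the constant Jitter = 2.
Queue is not downstream of the intervention, so its value is determined by the original equations.
Queue = Traffic*Latency  [with Traffic=0, Latency=5]  = 0

0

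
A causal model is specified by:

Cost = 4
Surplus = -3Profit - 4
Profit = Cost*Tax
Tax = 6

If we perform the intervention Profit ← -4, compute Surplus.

The intervention breaks the incoming arrows to Profit: Profit = Cost*Tax no longer applies, and Profit = -4.
Surplus = -3Profit - 4  [with Profit=-4]  = 8

8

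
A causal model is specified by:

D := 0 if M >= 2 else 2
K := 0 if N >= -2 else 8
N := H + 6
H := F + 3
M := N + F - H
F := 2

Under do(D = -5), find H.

5

Under do(D=-5), the mechanism D := 0 if M >= 2 else 2 is discarded; D is fixed at -5.
No directed path runs from D to H, so H keeps its natural value.
H = F + 3  [with F=2]  = 5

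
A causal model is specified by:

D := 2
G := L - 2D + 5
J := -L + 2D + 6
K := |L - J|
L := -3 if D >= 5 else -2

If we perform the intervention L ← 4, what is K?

2

do(L=4) replaces the equation L := -3 if D >= 5 else -2 with the constant L = 4.
J = -L + 2D + 6  [with L=4, D=2]  = 6
K = |L - J|  [with L=4, J=6]  = 2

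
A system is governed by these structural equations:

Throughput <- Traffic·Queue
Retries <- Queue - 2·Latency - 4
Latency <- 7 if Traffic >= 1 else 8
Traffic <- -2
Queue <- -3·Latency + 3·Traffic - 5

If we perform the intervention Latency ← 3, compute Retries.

-30

Under do(Latency=3), the mechanism Latency <- 7 if Traffic >= 1 else 8 is discarded; Latency is fixed at 3.
Queue = -3·Latency + 3·Traffic - 5  [with Latency=3, Traffic=-2]  = -20
Retries = Queue - 2·Latency - 4  [with Queue=-20, Latency=3]  = -30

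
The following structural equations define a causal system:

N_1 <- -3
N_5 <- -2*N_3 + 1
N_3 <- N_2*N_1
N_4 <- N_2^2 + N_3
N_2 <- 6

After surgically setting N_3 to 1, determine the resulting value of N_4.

37

The intervention breaks the incoming arrows to N_3: N_3 <- N_2*N_1 no longer applies, and N_3 = 1.
N_4 = N_2^2 + N_3  [with N_2=6, N_3=1]  = 37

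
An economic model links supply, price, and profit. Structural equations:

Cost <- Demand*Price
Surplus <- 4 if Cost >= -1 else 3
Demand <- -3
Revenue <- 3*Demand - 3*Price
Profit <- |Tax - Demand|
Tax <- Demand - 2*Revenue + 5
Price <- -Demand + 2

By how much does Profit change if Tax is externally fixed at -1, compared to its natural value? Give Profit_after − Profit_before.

The intervention breaks the incoming arrows to Tax: Tax <- Demand - 2*Revenue + 5 no longer applies, and Tax = -1.
Profit = |Tax - Demand|  [with Tax=-1, Demand=-3]  = 2
Without intervention: Price = -Demand + 2  [with Demand=-3]  = 5; Revenue = 3*Demand - 3*Price  [with Demand=-3, Price=5]  = -24; Tax = Demand - 2*Revenue + 5  [with Demand=-3, Revenue=-24]  = 50; Profit = |Tax - Demand|  [with Tax=50, Demand=-3]  = 53.
Change = 2 − 53 = -51.

-51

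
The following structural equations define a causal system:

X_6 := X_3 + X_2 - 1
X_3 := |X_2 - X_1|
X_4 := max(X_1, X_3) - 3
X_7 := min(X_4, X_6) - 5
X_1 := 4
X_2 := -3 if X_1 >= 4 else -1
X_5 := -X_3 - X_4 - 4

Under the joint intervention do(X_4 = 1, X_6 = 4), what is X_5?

-12

Setting X_4 = 1, X_6 = 4 by intervention discards those variables' equations.
X_2 = -3 if X_1 >= 4 else -1  [with X_1=4]  = -3
X_3 = |X_2 - X_1|  [with X_2=-3, X_1=4]  = 7
X_5 = -X_3 - X_4 - 4  [with X_3=7, X_4=1]  = -12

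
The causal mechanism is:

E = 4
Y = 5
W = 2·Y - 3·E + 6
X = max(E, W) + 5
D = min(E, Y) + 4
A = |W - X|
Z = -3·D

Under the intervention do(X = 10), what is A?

Under do(X=10), the mechanism X = max(E, W) + 5 is discarded; X is fixed at 10.
W = 2·Y - 3·E + 6  [with Y=5, E=4]  = 4
A = |W - X|  [with W=4, X=10]  = 6

6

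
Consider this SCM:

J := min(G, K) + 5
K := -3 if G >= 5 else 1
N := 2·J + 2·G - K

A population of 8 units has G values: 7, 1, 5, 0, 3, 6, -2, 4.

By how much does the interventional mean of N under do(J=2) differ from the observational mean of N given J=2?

-8.5

Under do(J=2), J's equation is replaced by J=2 for every unit. Per-unit N: 21, 5, 17, 3, 9, 19, -1, 11. Mean = 10.5.
Conditioning on J=2 selects the 3 unit(s) with G ∈ {7, 5, 6}. Their N values: 21, 17, 19. Mean = 19.
Difference = 10.5 − 19 = -8.5.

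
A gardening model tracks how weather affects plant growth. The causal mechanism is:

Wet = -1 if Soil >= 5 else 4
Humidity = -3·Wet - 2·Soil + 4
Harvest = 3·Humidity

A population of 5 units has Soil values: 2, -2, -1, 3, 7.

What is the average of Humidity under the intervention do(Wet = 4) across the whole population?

do(Wet=4) breaks Wet's dependence on Soil. With Wet=4 fixed, Humidity across the units is -12, -4, -6, -14, -22, mean -11.6.

-11.6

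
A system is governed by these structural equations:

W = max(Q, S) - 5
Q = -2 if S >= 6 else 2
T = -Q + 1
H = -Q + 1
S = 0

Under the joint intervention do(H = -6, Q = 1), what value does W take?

The joint intervention fixes H = -6, Q = 1, removing each variable's own equation.
W = max(Q, S) - 5  [with Q=1, S=0]  = -4

-4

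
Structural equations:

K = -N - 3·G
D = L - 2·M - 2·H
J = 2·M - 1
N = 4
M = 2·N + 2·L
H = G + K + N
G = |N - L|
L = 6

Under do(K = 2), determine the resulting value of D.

-50

Under do(K=2), the mechanism K = -N - 3·G is discarded; K is fixed at 2.
M = 2·N + 2·L  [with N=4, L=6]  = 20
G = |N - L|  [with N=4, L=6]  = 2
H = G + K + N  [with G=2, K=2, N=4]  = 8
D = L - 2·M - 2·H  [with L=6, M=20, H=8]  = -50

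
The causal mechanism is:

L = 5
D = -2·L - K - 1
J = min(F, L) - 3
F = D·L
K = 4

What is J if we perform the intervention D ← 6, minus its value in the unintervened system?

do(D=6) replaces the equation D = -2·L - K - 1 with the constant D = 6.
F = D·L  [with D=6, L=5]  = 30
J = min(F, L) - 3  [with F=30, L=5]  = 2
Without intervention: D = -2·L - K - 1  [with L=5, K=4]  = -15; F = D·L  [with D=-15, L=5]  = -75; J = min(F, L) - 3  [with F=-75, L=5]  = -78.
Change = 2 − (-78) = 80.

80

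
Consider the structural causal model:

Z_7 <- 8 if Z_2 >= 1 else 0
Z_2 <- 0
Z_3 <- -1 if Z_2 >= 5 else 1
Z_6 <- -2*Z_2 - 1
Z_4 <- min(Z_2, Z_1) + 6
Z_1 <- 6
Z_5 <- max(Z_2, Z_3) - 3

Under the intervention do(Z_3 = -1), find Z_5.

do(Z_3=-1) replaces the equation Z_3 <- -1 if Z_2 >= 5 else 1 with the constant Z_3 = -1.
Z_5 = max(Z_2, Z_3) - 3  [with Z_2=0, Z_3=-1]  = -3

-3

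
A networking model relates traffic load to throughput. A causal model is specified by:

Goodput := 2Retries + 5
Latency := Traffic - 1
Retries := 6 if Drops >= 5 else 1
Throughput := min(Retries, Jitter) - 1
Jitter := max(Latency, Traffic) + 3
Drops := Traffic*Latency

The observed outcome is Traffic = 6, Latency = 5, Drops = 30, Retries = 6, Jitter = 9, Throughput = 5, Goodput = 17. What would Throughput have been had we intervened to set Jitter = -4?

The intervention breaks the incoming arrows to Jitter: Jitter := max(Latency, Traffic) + 3 no longer applies, and Jitter = -4.
Latency = Traffic - 1  [with Traffic=6]  = 5
Drops = Traffic*Latency  [with Traffic=6, Latency=5]  = 30
Retries = 6 if Drops >= 5 else 1  [with Drops=30]  = 6
Throughput = min(Retries, Jitter) - 1  [with Retries=6, Jitter=-4]  = -5

-5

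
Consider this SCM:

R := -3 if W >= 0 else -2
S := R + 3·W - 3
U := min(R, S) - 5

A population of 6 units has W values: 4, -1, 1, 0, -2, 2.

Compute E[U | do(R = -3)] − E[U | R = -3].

-2.25

Every unit gets R=-3 under the intervention. U values become -8, -14, -8, -11, -17, -8; E[U|do(R=-3)] = -11.
E[U|R=-3] averages over only the 4 units with R=-3 (W = 4, 1, 0, 2): U = -8, -8, -11, -8, mean -8.75.
Difference = -11 − (-8.75) = -2.25.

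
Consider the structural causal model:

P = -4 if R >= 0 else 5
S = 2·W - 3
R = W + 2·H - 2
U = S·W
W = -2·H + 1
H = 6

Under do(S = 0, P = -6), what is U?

0

The joint intervention fixes S = 0, P = -6, removing each variable's own equation.
W = -2·H + 1  [with H=6]  = -11
U = S·W  [with S=0, W=-11]  = 0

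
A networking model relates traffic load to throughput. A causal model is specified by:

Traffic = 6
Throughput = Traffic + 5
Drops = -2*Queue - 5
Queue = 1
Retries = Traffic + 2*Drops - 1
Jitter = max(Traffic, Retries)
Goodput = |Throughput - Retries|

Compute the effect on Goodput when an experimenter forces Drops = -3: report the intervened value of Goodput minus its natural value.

-8

The intervention breaks the incoming arrows to Drops: Drops = -2*Queue - 5 no longer applies, and Drops = -3.
Retries = Traffic + 2*Drops - 1  [with Traffic=6, Drops=-3]  = -1
Throughput = Traffic + 5  [with Traffic=6]  = 11
Goodput = |Throughput - Retries|  [with Throughput=11, Retries=-1]  = 12
Without intervention: Drops = -2*Queue - 5  [with Queue=1]  = -7; Retries = Traffic + 2*Drops - 1  [with Traffic=6, Drops=-7]  = -9; Throughput = Traffic + 5  [with Traffic=6]  = 11; Goodput = |Throughput - Retries|  [with Throughput=11, Retries=-9]  = 20.
Change = 12 − 20 = -8.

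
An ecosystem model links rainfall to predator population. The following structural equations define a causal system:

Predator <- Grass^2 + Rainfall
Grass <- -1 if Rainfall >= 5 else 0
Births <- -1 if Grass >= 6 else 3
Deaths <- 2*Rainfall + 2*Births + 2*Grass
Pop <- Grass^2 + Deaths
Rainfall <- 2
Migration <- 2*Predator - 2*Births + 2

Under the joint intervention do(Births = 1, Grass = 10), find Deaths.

26

The joint intervention fixes Births = 1, Grass = 10, removing each variable's own equation.
Deaths = 2*Rainfall + 2*Births + 2*Grass  [with Rainfall=2, Births=1, Grass=10]  = 26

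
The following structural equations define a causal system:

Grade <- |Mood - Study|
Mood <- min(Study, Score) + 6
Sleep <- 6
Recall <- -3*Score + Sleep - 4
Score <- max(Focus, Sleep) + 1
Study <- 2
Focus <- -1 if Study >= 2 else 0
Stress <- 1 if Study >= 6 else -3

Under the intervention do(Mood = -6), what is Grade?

Intervening sets Mood = -6 and removes its equation (Mood <- min(Study, Score) + 6).
Grade = |Mood - Study|  [with Mood=-6, Study=2]  = 8

8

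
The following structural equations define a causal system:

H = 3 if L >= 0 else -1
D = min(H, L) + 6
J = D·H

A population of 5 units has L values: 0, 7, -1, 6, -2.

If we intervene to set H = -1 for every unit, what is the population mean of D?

4.8

The intervention sets H=-1 in all 5 units regardless of L. Recomputing D per unit gives 5, 5, 5, 5, 4; average 4.8.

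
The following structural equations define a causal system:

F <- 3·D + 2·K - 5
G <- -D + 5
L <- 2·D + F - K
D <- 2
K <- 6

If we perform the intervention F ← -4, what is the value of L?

The intervention breaks the incoming arrows to F: F <- 3·D + 2·K - 5 no longer applies, and F = -4.
L = 2·D + F - K  [with D=2, F=-4, K=6]  = -6

-6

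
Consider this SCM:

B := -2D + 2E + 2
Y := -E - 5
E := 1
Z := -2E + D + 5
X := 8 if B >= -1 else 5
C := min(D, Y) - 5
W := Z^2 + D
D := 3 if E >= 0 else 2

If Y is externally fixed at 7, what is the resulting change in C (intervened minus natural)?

do(Y=7) replaces the equation Y := -E - 5 with the constant Y = 7.
D = 3 if E >= 0 else 2  [with E=1]  = 3
C = min(D, Y) - 5  [with D=3, Y=7]  = -2
Without intervention: D = 3 if E >= 0 else 2  [with E=1]  = 3; Y = -E - 5  [with E=1]  = -6; C = min(D, Y) - 5  [with D=3, Y=-6]  = -11.
Change = -2 − (-11) = 9.

9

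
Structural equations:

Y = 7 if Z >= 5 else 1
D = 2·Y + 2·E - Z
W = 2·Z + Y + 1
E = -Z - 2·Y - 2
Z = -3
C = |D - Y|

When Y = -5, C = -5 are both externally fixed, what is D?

Setting Y = -5, C = -5 by intervention discards those variables' equations.
E = -Z - 2·Y - 2  [with Z=-3, Y=-5]  = 11
D = 2·Y + 2·E - Z  [with Y=-5, E=11, Z=-3]  = 15

15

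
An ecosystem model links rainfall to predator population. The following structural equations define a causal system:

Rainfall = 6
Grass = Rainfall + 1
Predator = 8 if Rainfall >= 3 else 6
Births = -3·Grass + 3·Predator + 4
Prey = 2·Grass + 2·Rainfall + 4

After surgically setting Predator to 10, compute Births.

13

Intervening sets Predator = 10 and removes its equation (Predator = 8 if Rainfall >= 3 else 6).
Grass = Rainfall + 1  [with Rainfall=6]  = 7
Births = -3·Grass + 3·Predator + 4  [with Grass=7, Predator=10]  = 13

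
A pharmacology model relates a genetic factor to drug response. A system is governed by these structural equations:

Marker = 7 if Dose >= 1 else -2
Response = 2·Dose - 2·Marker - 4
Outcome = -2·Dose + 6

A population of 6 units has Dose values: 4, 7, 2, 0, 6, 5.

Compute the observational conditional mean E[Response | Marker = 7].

E[Response|Marker=7] averages over only the 5 units with Marker=7 (Dose = 4, 7, 2, 6, 5): Response = -10, -4, -14, -6, -8, mean -8.4.

-8.4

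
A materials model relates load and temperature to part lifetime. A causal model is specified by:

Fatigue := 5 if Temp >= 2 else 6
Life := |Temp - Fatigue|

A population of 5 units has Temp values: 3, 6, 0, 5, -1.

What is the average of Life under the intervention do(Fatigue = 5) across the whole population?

Every unit gets Fatigue=5 under the intervention. Life values become 2, 1, 5, 0, 6; E[Life|do(Fatigue=5)] = 2.8.

2.8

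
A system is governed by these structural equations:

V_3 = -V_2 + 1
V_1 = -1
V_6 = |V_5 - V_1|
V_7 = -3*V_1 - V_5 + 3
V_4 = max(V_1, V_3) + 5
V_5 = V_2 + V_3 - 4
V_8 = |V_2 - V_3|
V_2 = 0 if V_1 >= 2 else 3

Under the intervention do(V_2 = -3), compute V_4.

Under do(V_2=-3), the mechanism V_2 = 0 if V_1 >= 2 else 3 is discarded; V_2 is fixed at -3.
V_3 = -V_2 + 1  [with V_2=-3]  = 4
V_4 = max(V_1, V_3) + 5  [with V_1=-1, V_3=4]  = 9

9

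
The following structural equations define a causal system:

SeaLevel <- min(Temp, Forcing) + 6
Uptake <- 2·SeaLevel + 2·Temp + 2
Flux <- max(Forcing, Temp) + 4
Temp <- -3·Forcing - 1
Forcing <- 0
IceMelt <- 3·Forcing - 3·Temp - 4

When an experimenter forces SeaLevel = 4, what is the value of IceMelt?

-1

Under do(SeaLevel=4), the mechanism SeaLevel <- min(Temp, Forcing) + 6 is discarded; SeaLevel is fixed at 4.
Since IceMelt is not a descendant of the intervened variable, it is unaffected.
Temp = -3·Forcing - 1  [with Forcing=0]  = -1
IceMelt = 3·Forcing - 3·Temp - 4  [with Forcing=0, Temp=-1]  = -1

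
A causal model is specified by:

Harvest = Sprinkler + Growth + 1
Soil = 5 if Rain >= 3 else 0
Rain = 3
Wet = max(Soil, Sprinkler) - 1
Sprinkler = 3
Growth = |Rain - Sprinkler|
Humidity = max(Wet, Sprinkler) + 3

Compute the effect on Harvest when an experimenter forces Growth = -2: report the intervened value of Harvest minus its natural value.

-2

Under do(Growth=-2), the mechanism Growth = |Rain - Sprinkler| is discarded; Growth is fixed at -2.
Harvest = Sprinkler + Growth + 1  [with Sprinkler=3, Growth=-2]  = 2
Without intervention: Growth = |Rain - Sprinkler|  [with Rain=3, Sprinkler=3]  = 0; Harvest = Sprinkler + Growth + 1  [with Sprinkler=3, Growth=0]  = 4.
Change = 2 − 4 = -2.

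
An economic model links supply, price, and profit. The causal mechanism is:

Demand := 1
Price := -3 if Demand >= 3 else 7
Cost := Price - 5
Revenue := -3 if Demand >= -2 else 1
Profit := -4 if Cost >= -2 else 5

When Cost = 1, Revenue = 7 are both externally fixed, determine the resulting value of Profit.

-4

Setting Cost = 1, Revenue = 7 by intervention discards those variables' equations.
Profit = -4 if Cost >= -2 else 5  [with Cost=1]  = -4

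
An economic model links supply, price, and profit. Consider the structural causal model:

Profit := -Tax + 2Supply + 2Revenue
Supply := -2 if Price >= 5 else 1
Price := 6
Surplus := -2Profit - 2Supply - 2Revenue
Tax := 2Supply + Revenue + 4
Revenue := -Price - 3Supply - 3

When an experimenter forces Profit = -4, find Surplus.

18

The intervention breaks the incoming arrows to Profit: Profit := -Tax + 2Supply + 2Revenue no longer applies, and Profit = -4.
Supply = -2 if Price >= 5 else 1  [with Price=6]  = -2
Revenue = -Price - 3Supply - 3  [with Price=6, Supply=-2]  = -3
Surplus = -2Profit - 2Supply - 2Revenue  [with Profit=-4, Supply=-2, Revenue=-3]  = 18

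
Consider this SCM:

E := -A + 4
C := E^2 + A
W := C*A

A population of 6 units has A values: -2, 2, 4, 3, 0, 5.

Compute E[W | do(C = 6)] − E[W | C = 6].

-9

Under do(C=6), C's equation is replaced by C=6 for every unit. Per-unit W: -12, 12, 24, 18, 0, 30. Mean = 12.
Conditioning on C=6 selects the 2 unit(s) with A ∈ {2, 5}. Their W values: 12, 30. Mean = 21.
Difference = 12 − 21 = -9.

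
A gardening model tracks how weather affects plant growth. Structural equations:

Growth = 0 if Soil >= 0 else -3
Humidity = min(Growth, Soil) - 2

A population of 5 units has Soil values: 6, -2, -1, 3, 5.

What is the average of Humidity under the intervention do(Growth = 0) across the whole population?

The intervention sets Growth=0 in all 5 units regardless of Soil. Recomputing Humidity per unit gives -2, -4, -3, -2, -2; average -2.6.

-2.6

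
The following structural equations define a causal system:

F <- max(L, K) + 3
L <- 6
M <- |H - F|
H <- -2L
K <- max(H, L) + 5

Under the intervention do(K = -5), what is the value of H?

Under do(K=-5), the mechanism K <- max(H, L) + 5 is discarded; K is fixed at -5.
Since H is not a descendant of the intervened variable, it is unaffected.
H = -2L  [with L=6]  = -12

-12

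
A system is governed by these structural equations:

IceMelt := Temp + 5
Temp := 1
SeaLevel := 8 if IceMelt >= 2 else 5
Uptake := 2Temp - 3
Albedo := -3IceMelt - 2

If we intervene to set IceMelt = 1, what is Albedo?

-5

The intervention breaks the incoming arrows to IceMelt: IceMelt := Temp + 5 no longer applies, and IceMelt = 1.
Albedo = -3IceMelt - 2  [with IceMelt=1]  = -5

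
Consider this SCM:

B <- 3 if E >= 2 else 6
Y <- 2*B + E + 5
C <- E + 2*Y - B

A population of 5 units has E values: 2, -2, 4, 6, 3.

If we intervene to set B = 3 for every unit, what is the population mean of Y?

13.6

Under do(B=3), B's equation is replaced by B=3 for every unit. Per-unit Y: 13, 9, 15, 17, 14. Mean = 13.6.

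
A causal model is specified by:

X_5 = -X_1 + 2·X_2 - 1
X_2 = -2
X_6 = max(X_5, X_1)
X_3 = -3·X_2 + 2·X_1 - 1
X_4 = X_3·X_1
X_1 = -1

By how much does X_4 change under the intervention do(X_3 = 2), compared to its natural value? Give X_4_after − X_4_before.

1

The intervention breaks the incoming arrows to X_3: X_3 = -3·X_2 + 2·X_1 - 1 no longer applies, and X_3 = 2.
X_4 = X_3·X_1  [with X_3=2, X_1=-1]  = -2
Without intervention: X_3 = -3·X_2 + 2·X_1 - 1  [with X_2=-2, X_1=-1]  = 3; X_4 = X_3·X_1  [with X_3=3, X_1=-1]  = -3.
Change = -2 − (-3) = 1.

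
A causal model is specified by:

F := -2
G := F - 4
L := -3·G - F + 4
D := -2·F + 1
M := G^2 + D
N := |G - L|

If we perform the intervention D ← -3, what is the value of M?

Intervening sets D = -3 and removes its equation (D := -2·F + 1).
G = F - 4  [with F=-2]  = -6
M = G^2 + D  [with G=-6, D=-3]  = 33

33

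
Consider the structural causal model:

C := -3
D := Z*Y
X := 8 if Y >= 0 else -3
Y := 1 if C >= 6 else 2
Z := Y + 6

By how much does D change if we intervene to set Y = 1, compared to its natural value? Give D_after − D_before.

do(Y=1) replaces the equation Y := 1 if C >= 6 else 2 with the constant Y = 1.
Z = Y + 6  [with Y=1]  = 7
D = Z*Y  [with Z=7, Y=1]  = 7
Without intervention: Y = 1 if C >= 6 else 2  [with C=-3]  = 2; Z = Y + 6  [with Y=2]  = 8; D = Z*Y  [with Z=8, Y=2]  = 16.
Change = 7 − 16 = -9.

-9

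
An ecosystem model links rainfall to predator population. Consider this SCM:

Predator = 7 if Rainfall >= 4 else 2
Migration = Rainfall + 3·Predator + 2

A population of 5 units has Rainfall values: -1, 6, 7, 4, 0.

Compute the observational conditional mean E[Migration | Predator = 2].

Conditioning on Predator=2 selects the 2 unit(s) with Rainfall ∈ {-1, 0}. Their Migration values: 7, 8. Mean = 7.5.

7.5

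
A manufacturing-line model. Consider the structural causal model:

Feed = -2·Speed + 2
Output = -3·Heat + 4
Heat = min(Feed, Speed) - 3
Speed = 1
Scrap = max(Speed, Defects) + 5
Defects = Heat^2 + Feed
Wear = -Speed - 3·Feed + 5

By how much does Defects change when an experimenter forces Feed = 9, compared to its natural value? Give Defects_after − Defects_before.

4

do(Feed=9) replaces the equation Feed = -2·Speed + 2 with the constant Feed = 9.
Heat = min(Feed, Speed) - 3  [with Feed=9, Speed=1]  = -2
Defects = Heat^2 + Feed  [with Heat=-2, Feed=9]  = 13
Without intervention: Feed = -2·Speed + 2  [with Speed=1]  = 0; Heat = min(Feed, Speed) - 3  [with Feed=0, Speed=1]  = -3; Defects = Heat^2 + Feed  [with Heat=-3, Feed=0]  = 9.
Change = 13 − 9 = 4.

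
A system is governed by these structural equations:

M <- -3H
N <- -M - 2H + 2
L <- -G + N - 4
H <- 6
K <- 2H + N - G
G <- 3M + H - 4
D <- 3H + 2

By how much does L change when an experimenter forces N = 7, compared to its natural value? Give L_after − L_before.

-1

Under do(N=7), the mechanism N <- -M - 2H + 2 is discarded; N is fixed at 7.
M = -3H  [with H=6]  = -18
G = 3M + H - 4  [with M=-18, H=6]  = -52
L = -G + N - 4  [with G=-52, N=7]  = 55
Without intervention: M = -3H  [with H=6]  = -18; G = 3M + H - 4  [with M=-18, H=6]  = -52; N = -M - 2H + 2  [with M=-18, H=6]  = 8; L = -G + N - 4  [with G=-52, N=8]  = 56.
Change = 55 − 56 = -1.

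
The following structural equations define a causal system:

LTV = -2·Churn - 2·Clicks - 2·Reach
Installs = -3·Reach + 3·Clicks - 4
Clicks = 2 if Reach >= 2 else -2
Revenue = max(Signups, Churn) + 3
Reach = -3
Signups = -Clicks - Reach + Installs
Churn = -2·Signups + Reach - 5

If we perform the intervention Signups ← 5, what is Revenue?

Under do(Signups=5), the mechanism Signups = -Clicks - Reach + Installs is discarded; Signups is fixed at 5.
Churn = -2·Signups + Reach - 5  [with Signups=5, Reach=-3]  = -18
Revenue = max(Signups, Churn) + 3  [with Signups=5, Churn=-18]  = 8

8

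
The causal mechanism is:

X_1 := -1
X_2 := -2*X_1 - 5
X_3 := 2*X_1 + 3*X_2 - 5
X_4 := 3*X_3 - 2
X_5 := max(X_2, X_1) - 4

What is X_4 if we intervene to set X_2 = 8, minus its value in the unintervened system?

Under do(X_2=8), the mechanism X_2 := -2*X_1 - 5 is discarded; X_2 is fixed at 8.
X_3 = 2*X_1 + 3*X_2 - 5  [with X_1=-1, X_2=8]  = 17
X_4 = 3*X_3 - 2  [with X_3=17]  = 49
Without intervention: X_2 = -2*X_1 - 5  [with X_1=-1]  = -3; X_3 = 2*X_1 + 3*X_2 - 5  [with X_1=-1, X_2=-3]  = -16; X_4 = 3*X_3 - 2  [with X_3=-16]  = -50.
Change = 49 − (-50) = 99.

99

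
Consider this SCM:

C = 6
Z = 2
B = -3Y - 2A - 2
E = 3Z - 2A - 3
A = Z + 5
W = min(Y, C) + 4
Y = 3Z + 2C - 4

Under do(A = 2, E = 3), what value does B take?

-48

Setting A = 2, E = 3 by intervention discards those variables' equations.
Y = 3Z + 2C - 4  [with Z=2, C=6]  = 14
B = -3Y - 2A - 2  [with Y=14, A=2]  = -48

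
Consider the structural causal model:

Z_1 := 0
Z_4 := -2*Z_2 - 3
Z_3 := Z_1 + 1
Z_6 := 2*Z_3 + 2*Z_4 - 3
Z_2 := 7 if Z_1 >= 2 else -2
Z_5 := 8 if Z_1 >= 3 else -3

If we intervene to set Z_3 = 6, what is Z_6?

11

The intervention breaks the incoming arrows to Z_3: Z_3 := Z_1 + 1 no longer applies, and Z_3 = 6.
Z_2 = 7 if Z_1 >= 2 else -2  [with Z_1=0]  = -2
Z_4 = -2*Z_2 - 3  [with Z_2=-2]  = 1
Z_6 = 2*Z_3 + 2*Z_4 - 3  [with Z_3=6, Z_4=1]  = 11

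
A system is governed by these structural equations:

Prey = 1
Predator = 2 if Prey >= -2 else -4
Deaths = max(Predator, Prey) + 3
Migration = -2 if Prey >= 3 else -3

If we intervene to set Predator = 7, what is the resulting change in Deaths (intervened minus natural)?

5

The intervention breaks the incoming arrows to Predator: Predator = 2 if Prey >= -2 else -4 no longer applies, and Predator = 7.
Deaths = max(Predator, Prey) + 3  [with Predator=7, Prey=1]  = 10
Without intervention: Predator = 2 if Prey >= -2 else -4  [with Prey=1]  = 2; Deaths = max(Predator, Prey) + 3  [with Predator=2, Prey=1]  = 5.
Change = 10 − 5 = 5.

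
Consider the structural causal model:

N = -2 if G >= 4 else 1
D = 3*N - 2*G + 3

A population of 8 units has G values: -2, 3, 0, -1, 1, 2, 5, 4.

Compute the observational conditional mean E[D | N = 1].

5

Conditioning on N=1 selects the 6 unit(s) with G ∈ {-2, 3, 0, -1, 1, 2}. Their D values: 10, 0, 6, 8, 4, 2. Mean = 5.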